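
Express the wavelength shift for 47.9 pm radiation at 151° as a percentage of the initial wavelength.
9.4956%

Calculate the Compton shift:
Δλ = λ_C(1 - cos(151°))
Δλ = 2.4263 × (1 - cos(151°))
Δλ = 2.4263 × 1.8746
Δλ = 4.5484 pm

Percentage change:
(Δλ/λ₀) × 100 = (4.5484/47.9) × 100
= 9.4956%

(Intermediate values are shown rounded; full precision is carried through to the final answer.)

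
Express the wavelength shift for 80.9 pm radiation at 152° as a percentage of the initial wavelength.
5.6472%

Calculate the Compton shift:
Δλ = λ_C(1 - cos(152°))
Δλ = 2.4263 × (1 - cos(152°))
Δλ = 2.4263 × 1.8829
Δλ = 4.5686 pm

Percentage change:
(Δλ/λ₀) × 100 = (4.5686/80.9) × 100
= 5.6472%

(Intermediate values are shown rounded; full precision is carried through to the final answer.)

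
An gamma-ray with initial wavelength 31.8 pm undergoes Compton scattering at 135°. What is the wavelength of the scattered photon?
35.9420 pm

Using the Compton scattering formula:
λ' = λ + Δλ = λ + λ_C(1 - cos θ)

Given:
- Initial wavelength λ = 31.8 pm
- Scattering angle θ = 135°
- Compton wavelength λ_C ≈ 2.4263 pm

Calculate the shift:
Δλ = 2.4263 × (1 - cos(135°))
Δλ = 2.4263 × 1.7071
Δλ = 4.1420 pm

Final wavelength:
λ' = 31.8 + 4.1420 = 35.9420 pm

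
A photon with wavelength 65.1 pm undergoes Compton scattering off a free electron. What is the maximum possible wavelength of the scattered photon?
69.9526 pm (at θ = 180°)

The Compton shift is Δλ = λ_C(1 − cos θ).

Since cos θ ranges from −1 to 1, the factor (1 − cos θ) ranges from 0 to 2; the maximum shift occurs at θ = 180° (backscattering):
Δλ_max = 2λ_C = 2 × 2.4263 pm = 4.8526 pm

Maximum scattered wavelength:
λ'_max = λ₀ + Δλ_max = 65.1 + 4.8526 = 69.9526 pm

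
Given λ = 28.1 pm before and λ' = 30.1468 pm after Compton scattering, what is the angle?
81.00°

First find the wavelength shift:
Δλ = λ' - λ = 30.1468 - 28.1 = 2.0468 pm

Using Δλ = λ_C(1 - cos θ), with λ_C = h/(m_e·c) ≈ 2.42631024 pm:
cos θ = 1 - Δλ/λ_C
cos θ = 1 - 2.0468/2.42631024
cos θ = 0.156415

θ = arccos(0.156415)
θ = 81.00°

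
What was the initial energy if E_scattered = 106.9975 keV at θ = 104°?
144.5999 keV

Convert final energy to wavelength (hc ≈ 1239.842 keV·pm):
λ' = hc/E' = 1239.842 / 106.9975 = 11.5876 pm

Calculate the Compton shift:
Δλ = λ_C(1 - cos(104°))
Δλ = 2.4263 × (1 - cos(104°))
Δλ = 3.0133 pm

Initial wavelength:
λ = λ' - Δλ = 11.5876 - 3.0133 = 8.5743 pm

Initial energy:
E = hc/λ = 1239.842 / 8.5743 = 144.5999 keV

(Intermediate values are shown rounded; full precision is carried through to the final answer.)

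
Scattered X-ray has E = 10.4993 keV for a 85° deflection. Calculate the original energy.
10.7000 keV

Convert final energy to wavelength (hc ≈ 1239.842 keV·pm):
λ' = hc/E' = 1239.842 / 10.4993 = 118.0881 pm

Calculate the Compton shift:
Δλ = λ_C(1 - cos(85°))
Δλ = 2.4263 × (1 - cos(85°))
Δλ = 2.2148 pm

Initial wavelength:
λ = λ' - Δλ = 118.0881 - 2.2148 = 115.8732 pm

Initial energy:
E = hc/λ = 1239.842 / 115.8732 = 10.7000 keV

(Intermediate values are shown rounded; full precision is carried through to the final answer.)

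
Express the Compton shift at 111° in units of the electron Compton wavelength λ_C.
1.3584 λ_C

The Compton shift formula is:
Δλ = λ_C(1 - cos θ)

Dividing both sides by λ_C:
Δλ/λ_C = 1 - cos θ

For θ = 111°:
Δλ/λ_C = 1 - cos(111°)
Δλ/λ_C = 1 - -0.3584
Δλ/λ_C = 1.3584

This means the shift is 1.3584 × λ_C = 3.2958 pm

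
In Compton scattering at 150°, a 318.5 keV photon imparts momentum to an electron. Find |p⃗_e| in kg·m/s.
2.4159e-22 kg·m/s

The electron is initially at rest, so by conservation of momentum:
p⃗_e = p⃗₀ − p⃗'  (incident photon momentum minus scattered photon momentum)

Photon momentum magnitudes (p = h/λ = E/c):
λ₀ = hc/E₀ = 3.8928 pm → p₀ = h/λ₀ = 1.7022e-22 kg·m/s
Δλ = λ_C(1 − cos 150°) = 4.5276 pm
λ' = 8.4203 pm → p' = h/λ' = 7.8692e-23 kg·m/s

The scattered photon makes angle θ = 150° with the incident direction, so by the law of cosines:
|p⃗_e|² = p₀² + p'² − 2p₀p'cos θ
|p⃗_e|² = (1.7022e-22)² + (7.8692e-23)² − 2·1.7022e-22·7.8692e-23·cos(150°)
|p⃗_e| = 2.4159e-22 kg·m/s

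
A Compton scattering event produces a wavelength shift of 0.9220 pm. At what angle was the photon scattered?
51.68°

From the Compton formula Δλ = λ_C(1 - cos θ), we can solve for θ:

cos θ = 1 - Δλ/λ_C

Given:
- Δλ = 0.9220 pm
- λ_C = h/(m_e·c) ≈ 2.42631024 pm

cos θ = 1 - 0.9220/2.42631024
cos θ = 1 - 0.380001
cos θ = 0.619999

θ = arccos(0.619999)
θ = 51.68°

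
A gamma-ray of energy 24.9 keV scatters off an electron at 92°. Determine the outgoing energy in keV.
23.7046 keV

First convert energy to wavelength:
λ = hc/E, with hc ≈ 1239.842 keV·pm (i.e. 1239.842 eV·nm)

For E = 24.9 keV = 24900 eV:
λ = 1239.842 keV·pm / 24.9 keV
λ = 49.7929 pm

Calculate the Compton shift:
Δλ = λ_C(1 - cos(92°)) = 2.4263 × 1.0349
Δλ = 2.5110 pm

Final wavelength:
λ' = 49.7929 + 2.5110 = 52.3038 pm

Final energy:
E' = hc/λ' = 1239.842 / 52.3038 = 23.7046 keV

(Intermediate values are shown rounded; full precision is carried through to the final answer.)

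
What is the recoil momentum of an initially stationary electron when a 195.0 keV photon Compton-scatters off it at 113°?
1.4505e-22 kg·m/s

The electron is initially at rest, so by conservation of momentum:
p⃗_e = p⃗₀ − p⃗'  (incident photon momentum minus scattered photon momentum)

Photon momentum magnitudes (p = h/λ = E/c):
λ₀ = hc/E₀ = 6.3582 pm → p₀ = h/λ₀ = 1.0421e-22 kg·m/s
Δλ = λ_C(1 − cos 113°) = 3.3743 pm
λ' = 9.7325 pm → p' = h/λ' = 6.8082e-23 kg·m/s

The scattered photon makes angle θ = 113° with the incident direction, so by the law of cosines:
|p⃗_e|² = p₀² + p'² − 2p₀p'cos θ
|p⃗_e|² = (1.0421e-22)² + (6.8082e-23)² − 2·1.0421e-22·6.8082e-23·cos(113°)
|p⃗_e| = 1.4505e-22 kg·m/s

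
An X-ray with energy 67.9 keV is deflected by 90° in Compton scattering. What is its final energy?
59.9359 keV

First convert energy to wavelength:
λ = hc/E, with hc ≈ 1239.842 keV·pm (i.e. 1239.842 eV·nm)

For E = 67.9 keV = 67900 eV:
λ = 1239.842 keV·pm / 67.9 keV
λ = 18.2598 pm

Calculate the Compton shift:
Δλ = λ_C(1 - cos(90°)) = 2.4263 × 1.0000
Δλ = 2.4263 pm

Final wavelength:
λ' = 18.2598 + 2.4263 = 20.6861 pm

Final energy:
E' = hc/λ' = 1239.842 / 20.6861 = 59.9359 keV

(Intermediate values are shown rounded; full precision is carried through to the final answer.)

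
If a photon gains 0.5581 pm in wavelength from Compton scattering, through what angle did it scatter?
39.65°

From the Compton formula Δλ = λ_C(1 - cos θ), we can solve for θ:

cos θ = 1 - Δλ/λ_C

Given:
- Δλ = 0.5581 pm
- λ_C = h/(m_e·c) ≈ 2.42631024 pm

cos θ = 1 - 0.5581/2.42631024
cos θ = 1 - 0.230020
cos θ = 0.769980

θ = arccos(0.769980)
θ = 39.65°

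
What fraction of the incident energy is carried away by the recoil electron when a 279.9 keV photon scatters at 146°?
0.5005 (or 50.05%)

Calculate initial and final photon energies:

Initial: E₀ = 279.9 keV → λ₀ = 4.4296 pm
Compton shift: Δλ = 4.4378 pm
Final wavelength: λ' = 8.8674 pm
Final energy: E' = 139.8202 keV

Fractional energy loss:
(E₀ - E')/E₀ = (279.9000 - 139.8202)/279.9000
= 140.0798/279.9000
= 0.5005
= 50.05%

(Intermediate values are shown rounded; full precision is carried through to the final answer.)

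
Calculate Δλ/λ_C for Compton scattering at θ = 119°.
1.4848 λ_C

The Compton shift formula is:
Δλ = λ_C(1 - cos θ)

Dividing both sides by λ_C:
Δλ/λ_C = 1 - cos θ

For θ = 119°:
Δλ/λ_C = 1 - cos(119°)
Δλ/λ_C = 1 - -0.4848
Δλ/λ_C = 1.4848

This means the shift is 1.4848 × λ_C = 3.6026 pm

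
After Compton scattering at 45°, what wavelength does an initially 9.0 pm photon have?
9.7106 pm

Using the Compton formula: λ' = λ + λ_C(1 − cos θ)

For θ = 45°, cos θ = √2/2 (exact) ≈ 0.7071, so:
1 − cos 45° = 1 − (√2/2) ≈ 0.2929

Δλ = λ_C × 0.2929 = 2.4263 × 0.2929 = 0.7106 pm

λ' = 9.0 + 0.7106 = 9.7106 pm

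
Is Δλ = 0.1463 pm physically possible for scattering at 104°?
No, inconsistent

Calculate the expected shift for θ = 104°:

Δλ_expected = λ_C(1 - cos(104°))
Δλ_expected = 2.4263 × (1 - cos(104°))
Δλ_expected = 2.4263 × 1.2419
Δλ_expected = 3.0133 pm

Given shift: 0.1463 pm
Expected shift: 3.0133 pm
Difference: 2.8670 pm

The values do not match. The given shift corresponds to θ ≈ 20.0°, not 104°.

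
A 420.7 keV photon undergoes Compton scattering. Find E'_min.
158.9599 keV (at θ = 180°)

The scattered photon has minimum energy when its wavelength is maximum, i.e., when the Compton shift Δλ = λ_C(1 − cos θ) is maximum. This occurs at θ = 180° (backscattering), giving Δλ_max = 2λ_C = 4.8526 pm.

Initial wavelength: λ₀ = hc/E₀ = 2.9471 pm
Maximum final wavelength: λ'_max = λ₀ + 2λ_C = 2.9471 + 4.8526 = 7.7997 pm
Minimum final energy: E'_min = hc/λ'_max = 158.9599 keV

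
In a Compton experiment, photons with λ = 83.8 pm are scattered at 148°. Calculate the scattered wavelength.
88.2839 pm

Using the Compton scattering formula:
λ' = λ + Δλ = λ + λ_C(1 - cos θ)

Given:
- Initial wavelength λ = 83.8 pm
- Scattering angle θ = 148°
- Compton wavelength λ_C ≈ 2.4263 pm

Calculate the shift:
Δλ = 2.4263 × (1 - cos(148°))
Δλ = 2.4263 × 1.8480
Δλ = 4.4839 pm

Final wavelength:
λ' = 83.8 + 4.4839 = 88.2839 pm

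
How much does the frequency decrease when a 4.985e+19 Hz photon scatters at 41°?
4.489e+18 Hz (decrease)

Convert frequency to wavelength (c = 299792458 m/s):
λ₀ = c/f₀ = 299792458/4.985e+19 = 6.0138908e-12 m = 6.0139 pm

Calculate Compton shift:
Δλ = λ_C(1 - cos(41°)) = 0.5952 pm

Final wavelength:
λ' = λ₀ + Δλ = 6.0139 + 0.5952 = 6.6090 pm

Final frequency:
f' = c/λ' = 299792458/6.6090415e-12 = 4.5360959e+19 Hz

Frequency shift (decrease):
Δf = f₀ - f' = 4.985e+19 - 4.5360959e+19 = 4.489e+18 Hz

(Intermediate values are shown rounded; full precision is carried through to the final answer.)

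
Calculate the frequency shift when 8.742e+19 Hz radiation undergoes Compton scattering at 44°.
1.448e+19 Hz (decrease)

Convert frequency to wavelength (c = 299792458 m/s):
λ₀ = c/f₀ = 299792458/8.742e+19 = 3.4293349e-12 m = 3.4293 pm

Calculate Compton shift:
Δλ = λ_C(1 - cos(44°)) = 0.6810 pm

Final wavelength:
λ' = λ₀ + Δλ = 3.4293 + 0.6810 = 4.1103 pm

Final frequency:
f' = c/λ' = 299792458/4.1103036e-12 = 7.2936816e+19 Hz

Frequency shift (decrease):
Δf = f₀ - f' = 8.742e+19 - 7.2936816e+19 = 1.448e+19 Hz

(Intermediate values are shown rounded; full precision is carried through to the final answer.)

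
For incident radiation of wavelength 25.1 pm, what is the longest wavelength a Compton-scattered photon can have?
29.9526 pm (at θ = 180°)

The Compton shift is Δλ = λ_C(1 − cos θ).

Since cos θ ranges from −1 to 1, the factor (1 − cos θ) ranges from 0 to 2; the maximum shift occurs at θ = 180° (backscattering):
Δλ_max = 2λ_C = 2 × 2.4263 pm = 4.8526 pm

Maximum scattered wavelength:
λ'_max = λ₀ + Δλ_max = 25.1 + 4.8526 = 29.9526 pm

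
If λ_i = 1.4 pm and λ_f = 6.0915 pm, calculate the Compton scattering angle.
159.00°

First find the wavelength shift:
Δλ = λ' - λ = 6.0915 - 1.4 = 4.6915 pm

Using Δλ = λ_C(1 - cos θ), with λ_C = h/(m_e·c) ≈ 2.42631024 pm:
cos θ = 1 - Δλ/λ_C
cos θ = 1 - 4.6915/2.42631024
cos θ = -0.933594

θ = arccos(-0.933594)
θ = 159.00°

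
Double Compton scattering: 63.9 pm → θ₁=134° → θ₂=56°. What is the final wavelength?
69.0813 pm

Apply Compton shift twice:

First scattering at θ₁ = 134°:
Δλ₁ = λ_C(1 - cos(134°))
Δλ₁ = 2.4263 × 1.6947
Δλ₁ = 4.1118 pm

After first scattering:
λ₁ = 63.9 + 4.1118 = 68.0118 pm

Second scattering at θ₂ = 56°:
Δλ₂ = λ_C(1 - cos(56°))
Δλ₂ = 2.4263 × 0.4408
Δλ₂ = 1.0695 pm

Final wavelength:
λ₂ = 68.0118 + 1.0695 = 69.0813 pm

Total shift: Δλ_total = 4.1118 + 1.0695 = 5.1813 pm

(Intermediate values are shown rounded; full precision is carried through to the final answer.)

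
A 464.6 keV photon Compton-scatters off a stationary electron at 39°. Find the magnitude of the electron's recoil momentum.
1.5684e-22 kg·m/s

The electron is initially at rest, so by conservation of momentum:
p⃗_e = p⃗₀ − p⃗'  (incident photon momentum minus scattered photon momentum)

Photon momentum magnitudes (p = h/λ = E/c):
λ₀ = hc/E₀ = 2.6686 pm → p₀ = h/λ₀ = 2.4830e-22 kg·m/s
Δλ = λ_C(1 − cos 39°) = 0.5407 pm
λ' = 3.2093 pm → p' = h/λ' = 2.0646e-22 kg·m/s

The scattered photon makes angle θ = 39° with the incident direction, so by the law of cosines:
|p⃗_e|² = p₀² + p'² − 2p₀p'cos θ
|p⃗_e|² = (2.4830e-22)² + (2.0646e-22)² − 2·2.4830e-22·2.0646e-22·cos(39°)
|p⃗_e| = 1.5684e-22 kg·m/s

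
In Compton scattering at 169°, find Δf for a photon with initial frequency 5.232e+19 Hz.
2.387e+19 Hz (decrease)

Convert frequency to wavelength (c = 299792458 m/s):
λ₀ = c/f₀ = 299792458/5.232e+19 = 5.7299782e-12 m = 5.7300 pm

Calculate Compton shift:
Δλ = λ_C(1 - cos(169°)) = 4.8080 pm

Final wavelength:
λ' = λ₀ + Δλ = 5.7300 + 4.8080 = 10.5380 pm

Final frequency:
f' = c/λ' = 299792458/1.0538020e-11 = 2.8448650e+19 Hz

Frequency shift (decrease):
Δf = f₀ - f' = 5.232e+19 - 2.8448650e+19 = 2.387e+19 Hz

(Intermediate values are shown rounded; full precision is carried through to the final answer.)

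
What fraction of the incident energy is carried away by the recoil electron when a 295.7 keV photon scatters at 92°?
0.3746 (or 37.46%)

Calculate initial and final photon energies:

Initial: E₀ = 295.7 keV → λ₀ = 4.1929 pm
Compton shift: Δλ = 2.5110 pm
Final wavelength: λ' = 6.7039 pm
Final energy: E' = 184.9436 keV

Fractional energy loss:
(E₀ - E')/E₀ = (295.7000 - 184.9436)/295.7000
= 110.7564/295.7000
= 0.3746
= 37.46%

(Intermediate values are shown rounded; full precision is carried through to the final answer.)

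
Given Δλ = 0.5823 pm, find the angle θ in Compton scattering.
40.54°

From the Compton formula Δλ = λ_C(1 - cos θ), we can solve for θ:

cos θ = 1 - Δλ/λ_C

Given:
- Δλ = 0.5823 pm
- λ_C = h/(m_e·c) ≈ 2.42631024 pm

cos θ = 1 - 0.5823/2.42631024
cos θ = 1 - 0.239994
cos θ = 0.760006

θ = arccos(0.760006)
θ = 40.54°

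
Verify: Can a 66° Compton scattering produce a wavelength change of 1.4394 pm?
Yes, consistent

Calculate the expected shift for θ = 66°:

Δλ_expected = λ_C(1 - cos(66°))
Δλ_expected = 2.4263 × (1 - cos(66°))
Δλ_expected = 2.4263 × 0.5933
Δλ_expected = 1.4394 pm

Given shift: 1.4394 pm
Expected shift: 1.4394 pm
Difference: 0.0000 pm

The values match. This is consistent with Compton scattering at the stated angle.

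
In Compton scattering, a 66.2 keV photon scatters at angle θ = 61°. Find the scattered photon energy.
62.0581 keV

First convert energy to wavelength:
λ = hc/E, with hc ≈ 1239.842 keV·pm (i.e. 1239.842 eV·nm)

For E = 66.2 keV = 66200 eV:
λ = 1239.842 keV·pm / 66.2 keV
λ = 18.7287 pm

Calculate the Compton shift:
Δλ = λ_C(1 - cos(61°)) = 2.4263 × 0.5152
Δλ = 1.2500 pm

Final wavelength:
λ' = 18.7287 + 1.2500 = 19.9787 pm

Final energy:
E' = hc/λ' = 1239.842 / 19.9787 = 62.0581 keV

(Intermediate values are shown rounded; full precision is carried through to the final answer.)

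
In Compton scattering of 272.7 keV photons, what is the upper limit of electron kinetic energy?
140.7902 keV

Maximum energy transfer occurs at θ = 180° (backscattering).

Initial photon: E₀ = 272.7 keV → λ₀ = 4.5465 pm

Maximum Compton shift (at 180°):
Δλ_max = 2λ_C = 2 × 2.4263 = 4.8526 pm

Final wavelength:
λ' = 4.5465 + 4.8526 = 9.3992 pm

Minimum photon energy (maximum energy to electron):
E'_min = hc/λ' = 131.9098 keV

Maximum electron kinetic energy:
K_max = E₀ - E'_min = 272.7000 - 131.9098 = 140.7902 keV

(Intermediate values are shown rounded; full precision is carried through to the final answer.)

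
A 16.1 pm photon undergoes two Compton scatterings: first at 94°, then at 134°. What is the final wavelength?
22.8073 pm

Apply Compton shift twice:

First scattering at θ₁ = 94°:
Δλ₁ = λ_C(1 - cos(94°))
Δλ₁ = 2.4263 × 1.0698
Δλ₁ = 2.5956 pm

After first scattering:
λ₁ = 16.1 + 2.5956 = 18.6956 pm

Second scattering at θ₂ = 134°:
Δλ₂ = λ_C(1 - cos(134°))
Δλ₂ = 2.4263 × 1.6947
Δλ₂ = 4.1118 pm

Final wavelength:
λ₂ = 18.6956 + 4.1118 = 22.8073 pm

Total shift: Δλ_total = 2.5956 + 4.1118 = 6.7073 pm

(Intermediate values are shown rounded; full precision is carried through to the final answer.)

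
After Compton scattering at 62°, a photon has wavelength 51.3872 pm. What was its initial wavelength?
50.1000 pm

From λ' = λ + Δλ, we have λ = λ' - Δλ

First calculate the Compton shift:
Δλ = λ_C(1 - cos θ)
Δλ = 2.4263 × (1 - cos(62°))
Δλ = 2.4263 × 0.5305
Δλ = 1.2872 pm

Initial wavelength:
λ = λ' - Δλ
λ = 51.3872 - 1.2872
λ = 50.1000 pm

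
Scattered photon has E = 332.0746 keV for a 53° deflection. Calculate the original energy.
448.0000 keV

Convert final energy to wavelength (hc ≈ 1239.842 keV·pm):
λ' = hc/E' = 1239.842 / 332.0746 = 3.7336 pm

Calculate the Compton shift:
Δλ = λ_C(1 - cos(53°))
Δλ = 2.4263 × (1 - cos(53°))
Δλ = 0.9661 pm

Initial wavelength:
λ = λ' - Δλ = 3.7336 - 0.9661 = 2.7675 pm

Initial energy:
E = hc/λ = 1239.842 / 2.7675 = 448.0000 keV

(Intermediate values are shown rounded; full precision is carried through to the final answer.)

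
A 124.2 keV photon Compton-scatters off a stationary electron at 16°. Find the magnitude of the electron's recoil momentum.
1.8400e-23 kg·m/s

The electron is initially at rest, so by conservation of momentum:
p⃗_e = p⃗₀ − p⃗'  (incident photon momentum minus scattered photon momentum)

Photon momentum magnitudes (p = h/λ = E/c):
λ₀ = hc/E₀ = 9.9826 pm → p₀ = h/λ₀ = 6.6376e-23 kg·m/s
Δλ = λ_C(1 − cos 16°) = 0.0940 pm
λ' = 10.0766 pm → p' = h/λ' = 6.5757e-23 kg·m/s

The scattered photon makes angle θ = 16° with the incident direction, so by the law of cosines:
|p⃗_e|² = p₀² + p'² − 2p₀p'cos θ
|p⃗_e|² = (6.6376e-23)² + (6.5757e-23)² − 2·6.6376e-23·6.5757e-23·cos(16°)
|p⃗_e| = 1.8400e-23 kg·m/s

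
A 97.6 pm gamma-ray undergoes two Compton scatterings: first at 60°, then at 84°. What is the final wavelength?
100.9858 pm

Apply Compton shift twice:

First scattering at θ₁ = 60°:
Δλ₁ = λ_C(1 - cos(60°))
Δλ₁ = 2.4263 × 0.5000
Δλ₁ = 1.2132 pm

After first scattering:
λ₁ = 97.6 + 1.2132 = 98.8132 pm

Second scattering at θ₂ = 84°:
Δλ₂ = λ_C(1 - cos(84°))
Δλ₂ = 2.4263 × 0.8955
Δλ₂ = 2.1727 pm

Final wavelength:
λ₂ = 98.8132 + 2.1727 = 100.9858 pm

Total shift: Δλ_total = 1.2132 + 2.1727 = 3.3858 pm

(Intermediate values are shown rounded; full precision is carried through to the final answer.)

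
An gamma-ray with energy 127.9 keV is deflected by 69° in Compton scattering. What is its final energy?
110.2019 keV

First convert energy to wavelength:
λ = hc/E, with hc ≈ 1239.842 keV·pm (i.e. 1239.842 eV·nm)

For E = 127.9 keV = 127900 eV:
λ = 1239.842 keV·pm / 127.9 keV
λ = 9.6938 pm

Calculate the Compton shift:
Δλ = λ_C(1 - cos(69°)) = 2.4263 × 0.6416
Δλ = 1.5568 pm

Final wavelength:
λ' = 9.6938 + 1.5568 = 11.2506 pm

Final energy:
E' = hc/λ' = 1239.842 / 11.2506 = 110.2019 keV

(Intermediate values are shown rounded; full precision is carried through to the final answer.)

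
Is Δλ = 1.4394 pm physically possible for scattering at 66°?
Yes, consistent

Calculate the expected shift for θ = 66°:

Δλ_expected = λ_C(1 - cos(66°))
Δλ_expected = 2.4263 × (1 - cos(66°))
Δλ_expected = 2.4263 × 0.5933
Δλ_expected = 1.4394 pm

Given shift: 1.4394 pm
Expected shift: 1.4394 pm
Difference: 0.0000 pm

The values match. This is consistent with Compton scattering at the stated angle.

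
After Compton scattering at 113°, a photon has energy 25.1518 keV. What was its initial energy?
27.0000 keV

Convert final energy to wavelength (hc ≈ 1239.842 keV·pm):
λ' = hc/E' = 1239.842 / 25.1518 = 49.2944 pm

Calculate the Compton shift:
Δλ = λ_C(1 - cos(113°))
Δλ = 2.4263 × (1 - cos(113°))
Δλ = 3.3743 pm

Initial wavelength:
λ = λ' - Δλ = 49.2944 - 3.3743 = 45.9200 pm

Initial energy:
E = hc/λ = 1239.842 / 45.9200 = 27.0000 keV

(Intermediate values are shown rounded; full precision is carried through to the final answer.)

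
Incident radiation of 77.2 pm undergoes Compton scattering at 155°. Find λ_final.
81.8253 pm

Using the Compton scattering formula:
λ' = λ + Δλ = λ + λ_C(1 - cos θ)

Given:
- Initial wavelength λ = 77.2 pm
- Scattering angle θ = 155°
- Compton wavelength λ_C ≈ 2.4263 pm

Calculate the shift:
Δλ = 2.4263 × (1 - cos(155°))
Δλ = 2.4263 × 1.9063
Δλ = 4.6253 pm

Final wavelength:
λ' = 77.2 + 4.6253 = 81.8253 pm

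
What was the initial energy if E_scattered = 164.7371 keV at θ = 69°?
207.7000 keV

Convert final energy to wavelength (hc ≈ 1239.842 keV·pm):
λ' = hc/E' = 1239.842 / 164.7371 = 7.5262 pm

Calculate the Compton shift:
Δλ = λ_C(1 - cos(69°))
Δλ = 2.4263 × (1 - cos(69°))
Δλ = 1.5568 pm

Initial wavelength:
λ = λ' - Δλ = 7.5262 - 1.5568 = 5.9694 pm

Initial energy:
E = hc/λ = 1239.842 / 5.9694 = 207.7000 keV

(Intermediate values are shown rounded; full precision is carried through to the final answer.)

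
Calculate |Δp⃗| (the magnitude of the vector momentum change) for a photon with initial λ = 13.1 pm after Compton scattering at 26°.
2.2565e-23 kg·m/s

Photon momentum magnitude is p = h/λ.

Initial momentum:
p₀ = h/λ = 6.6261e-34/1.3100e-11 = 5.0581e-23 kg·m/s

After scattering:
λ' = λ + Δλ = 13.1 + 0.2456 = 13.3456 pm
p' = h/λ' = 6.6261e-34/1.3346e-11 = 4.9650e-23 kg·m/s

Momentum is a vector; the scattered photon's direction makes angle θ = 26° with the incident direction. The magnitude of the vector change Δp⃗ = p⃗₀ − p⃗' is found from the law of cosines:
|Δp⃗|² = p₀² + p'² − 2p₀p'cos θ
|Δp⃗|² = (5.0581e-23)² + (4.9650e-23)² − 2·5.0581e-23·4.9650e-23·cos(26°)
|Δp⃗| = 2.2565e-23 kg·m/s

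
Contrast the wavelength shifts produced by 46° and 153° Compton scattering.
153° produces the larger shift by a factor of 6.193

Calculate both shifts using Δλ = λ_C(1 - cos θ):

For θ₁ = 46°:
Δλ₁ = 2.4263 × (1 - cos(46°))
Δλ₁ = 2.4263 × 0.3053
Δλ₁ = 0.7409 pm

For θ₂ = 153°:
Δλ₂ = 2.4263 × (1 - cos(153°))
Δλ₂ = 2.4263 × 1.8910
Δλ₂ = 4.5882 pm

The 153° angle produces the larger shift.
Ratio: 4.5882/0.7409 = 6.193

(Intermediate values are shown rounded; full precision is carried through to the final answer.)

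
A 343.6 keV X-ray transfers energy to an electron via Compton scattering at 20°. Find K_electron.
13.3904 keV

By energy conservation: K_e = E_initial - E_final

First find the scattered photon energy:
Initial wavelength: λ = hc/E = 3.6084 pm
Compton shift: Δλ = λ_C(1 - cos(20°)) = 0.1463 pm
Final wavelength: λ' = 3.6084 + 0.1463 = 3.7547 pm
Final photon energy: E' = hc/λ' = 330.2096 keV

Electron kinetic energy:
K_e = E - E' = 343.6000 - 330.2096 = 13.3904 keV

(Intermediate values are shown rounded; full precision is carried through to the final answer.)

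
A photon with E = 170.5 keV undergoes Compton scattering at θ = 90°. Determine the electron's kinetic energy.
42.6563 keV

By energy conservation: K_e = E_initial - E_final

First find the scattered photon energy:
Initial wavelength: λ = hc/E = 7.2718 pm
Compton shift: Δλ = λ_C(1 - cos(90°)) = 2.4263 pm
Final wavelength: λ' = 7.2718 + 2.4263 = 9.6981 pm
Final photon energy: E' = hc/λ' = 127.8437 keV

Electron kinetic energy:
K_e = E - E' = 170.5000 - 127.8437 = 42.6563 keV

(Intermediate values are shown rounded; full precision is carried through to the final answer.)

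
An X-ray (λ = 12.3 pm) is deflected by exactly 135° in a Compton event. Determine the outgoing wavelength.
16.4420 pm

Using the Compton formula: λ' = λ + λ_C(1 − cos θ)

For θ = 135°, cos θ = -√2/2 (exact) ≈ -0.7071, so:
1 − cos 135° = 1 − (-√2/2) ≈ 1.7071

Δλ = λ_C × 1.7071 = 2.4263 × 1.7071 = 4.1420 pm

λ' = 12.3 + 4.1420 = 16.4420 pm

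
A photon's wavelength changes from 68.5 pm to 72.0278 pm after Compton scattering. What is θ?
117.00°

First find the wavelength shift:
Δλ = λ' - λ = 72.0278 - 68.5 = 3.5278 pm

Using Δλ = λ_C(1 - cos θ), with λ_C = h/(m_e·c) ≈ 2.42631024 pm:
cos θ = 1 - Δλ/λ_C
cos θ = 1 - 3.5278/2.42631024
cos θ = -0.453977

θ = arccos(-0.453977)
θ = 117.00°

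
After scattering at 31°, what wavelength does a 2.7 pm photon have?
3.0466 pm

Using the Compton scattering formula:
λ' = λ + Δλ = λ + λ_C(1 - cos θ)

Given:
- Initial wavelength λ = 2.7 pm
- Scattering angle θ = 31°
- Compton wavelength λ_C ≈ 2.4263 pm

Calculate the shift:
Δλ = 2.4263 × (1 - cos(31°))
Δλ = 2.4263 × 0.1428
Δλ = 0.3466 pm

Final wavelength:
λ' = 2.7 + 0.3466 = 3.0466 pm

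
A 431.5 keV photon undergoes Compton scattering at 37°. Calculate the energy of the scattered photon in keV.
368.7917 keV

First convert energy to wavelength:
λ = hc/E, with hc ≈ 1239.842 keV·pm (i.e. 1239.842 eV·nm)

For E = 431.5 keV = 431500 eV:
λ = 1239.842 keV·pm / 431.5 keV
λ = 2.8733 pm

Calculate the Compton shift:
Δλ = λ_C(1 - cos(37°)) = 2.4263 × 0.2014
Δλ = 0.4886 pm

Final wavelength:
λ' = 2.8733 + 0.4886 = 3.3619 pm

Final energy:
E' = hc/λ' = 1239.842 / 3.3619 = 368.7917 keV

(Intermediate values are shown rounded; full precision is carried through to the final answer.)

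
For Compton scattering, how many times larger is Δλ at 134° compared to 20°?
134° produces the larger shift by a factor of 28.100

Calculate both shifts using Δλ = λ_C(1 - cos θ):

For θ₁ = 20°:
Δλ₁ = 2.4263 × (1 - cos(20°))
Δλ₁ = 2.4263 × 0.0603
Δλ₁ = 0.1463 pm

For θ₂ = 134°:
Δλ₂ = 2.4263 × (1 - cos(134°))
Δλ₂ = 2.4263 × 1.6947
Δλ₂ = 4.1118 pm

The 134° angle produces the larger shift.
Ratio: 4.1118/0.1463 = 28.100

(Intermediate values are shown rounded; full precision is carried through to the final answer.)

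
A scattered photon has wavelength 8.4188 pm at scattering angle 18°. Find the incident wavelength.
8.3000 pm

From λ' = λ + Δλ, we have λ = λ' - Δλ

First calculate the Compton shift:
Δλ = λ_C(1 - cos θ)
Δλ = 2.4263 × (1 - cos(18°))
Δλ = 2.4263 × 0.0489
Δλ = 0.1188 pm

Initial wavelength:
λ = λ' - Δλ
λ = 8.4188 - 0.1188
λ = 8.3000 pm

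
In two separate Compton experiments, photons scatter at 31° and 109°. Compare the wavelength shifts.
109° produces the larger shift by a factor of 9.281

Calculate both shifts using Δλ = λ_C(1 - cos θ):

For θ₁ = 31°:
Δλ₁ = 2.4263 × (1 - cos(31°))
Δλ₁ = 2.4263 × 0.1428
Δλ₁ = 0.3466 pm

For θ₂ = 109°:
Δλ₂ = 2.4263 × (1 - cos(109°))
Δλ₂ = 2.4263 × 1.3256
Δλ₂ = 3.2162 pm

The 109° angle produces the larger shift.
Ratio: 3.2162/0.3466 = 9.281

(Intermediate values are shown rounded; full precision is carried through to the final answer.)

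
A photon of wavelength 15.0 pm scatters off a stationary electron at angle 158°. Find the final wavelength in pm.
19.6759 pm

Using the Compton scattering formula:
λ' = λ + Δλ = λ + λ_C(1 - cos θ)

Given:
- Initial wavelength λ = 15.0 pm
- Scattering angle θ = 158°
- Compton wavelength λ_C ≈ 2.4263 pm

Calculate the shift:
Δλ = 2.4263 × (1 - cos(158°))
Δλ = 2.4263 × 1.9272
Δλ = 4.6759 pm

Final wavelength:
λ' = 15.0 + 4.6759 = 19.6759 pm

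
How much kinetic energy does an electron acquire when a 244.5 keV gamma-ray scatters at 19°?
6.2117 keV

By energy conservation: K_e = E_initial - E_final

First find the scattered photon energy:
Initial wavelength: λ = hc/E = 5.0709 pm
Compton shift: Δλ = λ_C(1 - cos(19°)) = 0.1322 pm
Final wavelength: λ' = 5.0709 + 0.1322 = 5.2031 pm
Final photon energy: E' = hc/λ' = 238.2883 keV

Electron kinetic energy:
K_e = E - E' = 244.5000 - 238.2883 = 6.2117 keV

(Intermediate values are shown rounded; full precision is carried through to the final answer.)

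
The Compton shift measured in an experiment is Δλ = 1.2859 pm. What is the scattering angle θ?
61.96°

From the Compton formula Δλ = λ_C(1 - cos θ), we can solve for θ:

cos θ = 1 - Δλ/λ_C

Given:
- Δλ = 1.2859 pm
- λ_C = h/(m_e·c) ≈ 2.42631024 pm

cos θ = 1 - 1.2859/2.42631024
cos θ = 1 - 0.529982
cos θ = 0.470018

θ = arccos(0.470018)
θ = 61.96°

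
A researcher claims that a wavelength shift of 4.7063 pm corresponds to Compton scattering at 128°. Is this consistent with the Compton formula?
No, inconsistent

Calculate the expected shift for θ = 128°:

Δλ_expected = λ_C(1 - cos(128°))
Δλ_expected = 2.4263 × (1 - cos(128°))
Δλ_expected = 2.4263 × 1.6157
Δλ_expected = 3.9201 pm

Given shift: 4.7063 pm
Expected shift: 3.9201 pm
Difference: 0.7862 pm

The values do not match. The given shift corresponds to θ ≈ 160.0°, not 128°.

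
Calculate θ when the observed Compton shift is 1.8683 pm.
76.70°

From the Compton formula Δλ = λ_C(1 - cos θ), we can solve for θ:

cos θ = 1 - Δλ/λ_C

Given:
- Δλ = 1.8683 pm
- λ_C = h/(m_e·c) ≈ 2.42631024 pm

cos θ = 1 - 1.8683/2.42631024
cos θ = 1 - 0.770017
cos θ = 0.229983

θ = arccos(0.229983)
θ = 76.70°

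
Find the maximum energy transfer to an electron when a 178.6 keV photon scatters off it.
73.4808 keV

Maximum energy transfer occurs at θ = 180° (backscattering).

Initial photon: E₀ = 178.6 keV → λ₀ = 6.9420 pm

Maximum Compton shift (at 180°):
Δλ_max = 2λ_C = 2 × 2.4263 = 4.8526 pm

Final wavelength:
λ' = 6.9420 + 4.8526 = 11.7946 pm

Minimum photon energy (maximum energy to electron):
E'_min = hc/λ' = 105.1192 keV

Maximum electron kinetic energy:
K_max = E₀ - E'_min = 178.6000 - 105.1192 = 73.4808 keV

(Intermediate values are shown rounded; full precision is carried through to the final answer.)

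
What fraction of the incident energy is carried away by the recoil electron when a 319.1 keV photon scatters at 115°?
0.4704 (or 47.04%)

Calculate initial and final photon energies:

Initial: E₀ = 319.1 keV → λ₀ = 3.8854 pm
Compton shift: Δλ = 3.4517 pm
Final wavelength: λ' = 7.3371 pm
Final energy: E' = 168.9815 keV

Fractional energy loss:
(E₀ - E')/E₀ = (319.1000 - 168.9815)/319.1000
= 150.1185/319.1000
= 0.4704
= 47.04%

(Intermediate values are shown rounded; full precision is carried through to the final answer.)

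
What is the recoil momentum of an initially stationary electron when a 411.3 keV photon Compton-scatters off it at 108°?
2.7261e-22 kg·m/s

The electron is initially at rest, so by conservation of momentum:
p⃗_e = p⃗₀ − p⃗'  (incident photon momentum minus scattered photon momentum)

Photon momentum magnitudes (p = h/λ = E/c):
λ₀ = hc/E₀ = 3.0144 pm → p₀ = h/λ₀ = 2.1981e-22 kg·m/s
Δλ = λ_C(1 − cos 108°) = 3.1761 pm
λ' = 6.1905 pm → p' = h/λ' = 1.0704e-22 kg·m/s

The scattered photon makes angle θ = 108° with the incident direction, so by the law of cosines:
|p⃗_e|² = p₀² + p'² − 2p₀p'cos θ
|p⃗_e|² = (2.1981e-22)² + (1.0704e-22)² − 2·2.1981e-22·1.0704e-22·cos(108°)
|p⃗_e| = 2.7261e-22 kg·m/s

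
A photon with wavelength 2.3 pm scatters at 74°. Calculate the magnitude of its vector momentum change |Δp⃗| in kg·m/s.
2.8936e-22 kg·m/s

Photon momentum magnitude is p = h/λ.

Initial momentum:
p₀ = h/λ = 6.6261e-34/2.3000e-12 = 2.8809e-22 kg·m/s

After scattering:
λ' = λ + Δλ = 2.3 + 1.7575 = 4.0575 pm
p' = h/λ' = 6.6261e-34/4.0575e-12 = 1.6330e-22 kg·m/s

Momentum is a vector; the scattered photon's direction makes angle θ = 74° with the incident direction. The magnitude of the vector change Δp⃗ = p⃗₀ − p⃗' is found from the law of cosines:
|Δp⃗|² = p₀² + p'² − 2p₀p'cos θ
|Δp⃗|² = (2.8809e-22)² + (1.6330e-22)² − 2·2.8809e-22·1.6330e-22·cos(74°)
|Δp⃗| = 2.8936e-22 kg·m/s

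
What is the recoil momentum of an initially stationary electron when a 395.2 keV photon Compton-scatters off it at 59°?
1.8650e-22 kg·m/s

The electron is initially at rest, so by conservation of momentum:
p⃗_e = p⃗₀ − p⃗'  (incident photon momentum minus scattered photon momentum)

Photon momentum magnitudes (p = h/λ = E/c):
λ₀ = hc/E₀ = 3.1373 pm → p₀ = h/λ₀ = 2.1121e-22 kg·m/s
Δλ = λ_C(1 − cos 59°) = 1.1767 pm
λ' = 4.3139 pm → p' = h/λ' = 1.5360e-22 kg·m/s

The scattered photon makes angle θ = 59° with the incident direction, so by the law of cosines:
|p⃗_e|² = p₀² + p'² − 2p₀p'cos θ
|p⃗_e|² = (2.1121e-22)² + (1.5360e-22)² − 2·2.1121e-22·1.5360e-22·cos(59°)
|p⃗_e| = 1.8650e-22 kg·m/s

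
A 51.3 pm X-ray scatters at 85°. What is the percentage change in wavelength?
4.3174%

Calculate the Compton shift:
Δλ = λ_C(1 - cos(85°))
Δλ = 2.4263 × (1 - cos(85°))
Δλ = 2.4263 × 0.9128
Δλ = 2.2148 pm

Percentage change:
(Δλ/λ₀) × 100 = (2.2148/51.3) × 100
= 4.3174%

(Intermediate values are shown rounded; full precision is carried through to the final answer.)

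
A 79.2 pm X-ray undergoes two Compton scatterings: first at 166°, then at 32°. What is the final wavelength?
84.3492 pm

Apply Compton shift twice:

First scattering at θ₁ = 166°:
Δλ₁ = λ_C(1 - cos(166°))
Δλ₁ = 2.4263 × 1.9703
Δλ₁ = 4.7805 pm

After first scattering:
λ₁ = 79.2 + 4.7805 = 83.9805 pm

Second scattering at θ₂ = 32°:
Δλ₂ = λ_C(1 - cos(32°))
Δλ₂ = 2.4263 × 0.1520
Δλ₂ = 0.3687 pm

Final wavelength:
λ₂ = 83.9805 + 0.3687 = 84.3492 pm

Total shift: Δλ_total = 4.7805 + 0.3687 = 5.1492 pm

(Intermediate values are shown rounded; full precision is carried through to the final answer.)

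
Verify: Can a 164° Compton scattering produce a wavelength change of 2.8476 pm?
No, inconsistent

Calculate the expected shift for θ = 164°:

Δλ_expected = λ_C(1 - cos(164°))
Δλ_expected = 2.4263 × (1 - cos(164°))
Δλ_expected = 2.4263 × 1.9613
Δλ_expected = 4.7586 pm

Given shift: 2.8476 pm
Expected shift: 4.7586 pm
Difference: 1.9110 pm

The values do not match. The given shift corresponds to θ ≈ 100.0°, not 164°.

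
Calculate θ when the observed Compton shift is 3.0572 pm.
105.07°

From the Compton formula Δλ = λ_C(1 - cos θ), we can solve for θ:

cos θ = 1 - Δλ/λ_C

Given:
- Δλ = 3.0572 pm
- λ_C = h/(m_e·c) ≈ 2.42631024 pm

cos θ = 1 - 3.0572/2.42631024
cos θ = 1 - 1.260020
cos θ = -0.260020

θ = arccos(-0.260020)
θ = 105.07°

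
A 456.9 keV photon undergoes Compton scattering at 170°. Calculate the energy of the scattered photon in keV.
164.6677 keV

First convert energy to wavelength:
λ = hc/E, with hc ≈ 1239.842 keV·pm (i.e. 1239.842 eV·nm)

For E = 456.9 keV = 456900 eV:
λ = 1239.842 keV·pm / 456.9 keV
λ = 2.7136 pm

Calculate the Compton shift:
Δλ = λ_C(1 - cos(170°)) = 2.4263 × 1.9848
Δλ = 4.8158 pm

Final wavelength:
λ' = 2.7136 + 4.8158 = 7.5294 pm

Final energy:
E' = hc/λ' = 1239.842 / 7.5294 = 164.6677 keV

(Intermediate values are shown rounded; full precision is carried through to the final answer.)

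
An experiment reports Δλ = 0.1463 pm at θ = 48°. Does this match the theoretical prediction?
No, inconsistent

Calculate the expected shift for θ = 48°:

Δλ_expected = λ_C(1 - cos(48°))
Δλ_expected = 2.4263 × (1 - cos(48°))
Δλ_expected = 2.4263 × 0.3309
Δλ_expected = 0.8028 pm

Given shift: 0.1463 pm
Expected shift: 0.8028 pm
Difference: 0.6565 pm

The values do not match. The given shift corresponds to θ ≈ 20.0°, not 48°.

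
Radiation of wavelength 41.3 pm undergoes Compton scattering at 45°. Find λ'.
42.0106 pm

Using the Compton formula: λ' = λ + λ_C(1 − cos θ)

For θ = 45°, cos θ = √2/2 (exact) ≈ 0.7071, so:
1 − cos 45° = 1 − (√2/2) ≈ 0.2929

Δλ = λ_C × 0.2929 = 2.4263 × 0.2929 = 0.7106 pm

λ' = 41.3 + 0.7106 = 42.0106 pm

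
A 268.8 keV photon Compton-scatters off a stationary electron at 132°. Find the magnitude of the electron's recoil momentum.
2.0296e-22 kg·m/s

The electron is initially at rest, so by conservation of momentum:
p⃗_e = p⃗₀ − p⃗'  (incident photon momentum minus scattered photon momentum)

Photon momentum magnitudes (p = h/λ = E/c):
λ₀ = hc/E₀ = 4.6125 pm → p₀ = h/λ₀ = 1.4365e-22 kg·m/s
Δλ = λ_C(1 − cos 132°) = 4.0498 pm
λ' = 8.6623 pm → p' = h/λ' = 7.6493e-23 kg·m/s

The scattered photon makes angle θ = 132° with the incident direction, so by the law of cosines:
|p⃗_e|² = p₀² + p'² − 2p₀p'cos θ
|p⃗_e|² = (1.4365e-22)² + (7.6493e-23)² − 2·1.4365e-22·7.6493e-23·cos(132°)
|p⃗_e| = 2.0296e-22 kg·m/s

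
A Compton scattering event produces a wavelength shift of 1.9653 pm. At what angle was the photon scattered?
79.05°

From the Compton formula Δλ = λ_C(1 - cos θ), we can solve for θ:

cos θ = 1 - Δλ/λ_C

Given:
- Δλ = 1.9653 pm
- λ_C = h/(m_e·c) ≈ 2.42631024 pm

cos θ = 1 - 1.9653/2.42631024
cos θ = 1 - 0.809995
cos θ = 0.190005

θ = arccos(0.190005)
θ = 79.05°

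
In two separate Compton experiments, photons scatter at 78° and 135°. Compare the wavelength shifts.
135° produces the larger shift by a factor of 2.155

Calculate both shifts using Δλ = λ_C(1 - cos θ):

For θ₁ = 78°:
Δλ₁ = 2.4263 × (1 - cos(78°))
Δλ₁ = 2.4263 × 0.7921
Δλ₁ = 1.9219 pm

For θ₂ = 135°:
Δλ₂ = 2.4263 × (1 - cos(135°))
Δλ₂ = 2.4263 × 1.7071
Δλ₂ = 4.1420 pm

The 135° angle produces the larger shift.
Ratio: 4.1420/1.9219 = 2.155

(Intermediate values are shown rounded; full precision is carried through to the final answer.)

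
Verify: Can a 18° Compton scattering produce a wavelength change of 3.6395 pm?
No, inconsistent

Calculate the expected shift for θ = 18°:

Δλ_expected = λ_C(1 - cos(18°))
Δλ_expected = 2.4263 × (1 - cos(18°))
Δλ_expected = 2.4263 × 0.0489
Δλ_expected = 0.1188 pm

Given shift: 3.6395 pm
Expected shift: 0.1188 pm
Difference: 3.5207 pm

The values do not match. The given shift corresponds to θ ≈ 120.0°, not 18°.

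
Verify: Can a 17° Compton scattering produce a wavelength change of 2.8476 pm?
No, inconsistent

Calculate the expected shift for θ = 17°:

Δλ_expected = λ_C(1 - cos(17°))
Δλ_expected = 2.4263 × (1 - cos(17°))
Δλ_expected = 2.4263 × 0.0437
Δλ_expected = 0.1060 pm

Given shift: 2.8476 pm
Expected shift: 0.1060 pm
Difference: 2.7416 pm

The values do not match. The given shift corresponds to θ ≈ 100.0°, not 17°.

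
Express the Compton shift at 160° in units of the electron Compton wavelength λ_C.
1.9397 λ_C

The Compton shift formula is:
Δλ = λ_C(1 - cos θ)

Dividing both sides by λ_C:
Δλ/λ_C = 1 - cos θ

For θ = 160°:
Δλ/λ_C = 1 - cos(160°)
Δλ/λ_C = 1 - -0.9397
Δλ/λ_C = 1.9397

This means the shift is 1.9397 × λ_C = 4.7063 pm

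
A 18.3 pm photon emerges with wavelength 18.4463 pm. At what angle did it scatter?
20.00°

First find the wavelength shift:
Δλ = λ' - λ = 18.4463 - 18.3 = 0.1463 pm

Using Δλ = λ_C(1 - cos θ), with λ_C = h/(m_e·c) ≈ 2.42631024 pm:
cos θ = 1 - Δλ/λ_C
cos θ = 1 - 0.1463/2.42631024
cos θ = 0.939703

θ = arccos(0.939703)
θ = 20.00°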